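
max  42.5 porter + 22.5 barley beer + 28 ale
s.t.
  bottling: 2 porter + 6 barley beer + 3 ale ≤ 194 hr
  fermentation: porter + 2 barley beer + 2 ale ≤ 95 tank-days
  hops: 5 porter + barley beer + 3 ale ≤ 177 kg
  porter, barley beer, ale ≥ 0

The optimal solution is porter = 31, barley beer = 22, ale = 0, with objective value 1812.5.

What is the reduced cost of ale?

Binding: bottling and hops. Non-binding: fermentation (20 unused).
Slack constraints have shadow price 0 (complementary slackness).
The binding rows give the dual system: 2·y_bottling + 5·y_hops = 42.5 and 6·y_bottling + 1·y_hops = 22.5.
→ y_bottling = 2.5 and y_hops = 7.5.
Reduced cost of ale: c₃ − yᵀa₃ = 28 − (2.5·3 + 7.5·3) = 28 − 30 = -2.

-2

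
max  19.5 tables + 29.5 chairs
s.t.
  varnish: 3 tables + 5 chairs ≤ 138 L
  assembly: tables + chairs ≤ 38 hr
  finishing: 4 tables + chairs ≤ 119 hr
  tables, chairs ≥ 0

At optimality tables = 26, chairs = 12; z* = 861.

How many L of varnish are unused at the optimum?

varnish used = 3·26 + 5·12 = 138; slack = 138 − 138 = 0.

0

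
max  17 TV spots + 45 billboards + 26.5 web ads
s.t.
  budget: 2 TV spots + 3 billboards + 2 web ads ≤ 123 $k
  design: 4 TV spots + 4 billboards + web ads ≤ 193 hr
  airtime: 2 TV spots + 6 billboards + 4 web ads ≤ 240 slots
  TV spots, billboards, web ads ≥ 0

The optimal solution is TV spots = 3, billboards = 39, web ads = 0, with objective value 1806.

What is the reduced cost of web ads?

-3.5

Check each constraint at x*: budget 123/123 (tight); design 168/193 (slack 25); airtime 240/240 (tight).
Since design is not tight, its dual is 0.
Dual feasibility on the basic columns requires 2·y_budget + 2·y_airtime = 17, 3·y_budget + 6·y_airtime = 45.
This yields shadow prices y_budget = 2, y_airtime = 6.5.
Reduced cost of web ads: c₃ − yᵀa₃ = 26.5 − (2·2 + 6.5·4) = 26.5 − 30 = -3.5.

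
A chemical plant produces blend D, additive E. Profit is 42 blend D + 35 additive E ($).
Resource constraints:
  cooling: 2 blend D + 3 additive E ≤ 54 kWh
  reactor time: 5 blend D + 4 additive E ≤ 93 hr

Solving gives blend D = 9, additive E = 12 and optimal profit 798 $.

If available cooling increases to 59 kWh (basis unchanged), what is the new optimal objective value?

Both cooling and reactor time are binding at x*.
Dual feasibility on the basic columns requires 2·y_cooling + 5·y_reactor time = 42, 3·y_cooling + 4·y_reactor time = 35.
Solving: y_cooling = 1, y_reactor time = 8.
Δz = y_cooling·Δb = 1 × (5) = 5, so new z* = 798 + 5 = 803.

803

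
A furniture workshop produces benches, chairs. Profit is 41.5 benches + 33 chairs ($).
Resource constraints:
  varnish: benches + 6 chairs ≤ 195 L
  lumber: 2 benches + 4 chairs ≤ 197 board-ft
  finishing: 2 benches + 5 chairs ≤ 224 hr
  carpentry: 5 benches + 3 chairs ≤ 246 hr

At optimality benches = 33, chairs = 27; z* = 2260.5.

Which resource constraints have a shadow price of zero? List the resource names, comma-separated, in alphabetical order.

finishing, lumber

varnish: 195/195 (binding)
lumber: 174/197 (slack 23)
finishing: 201/224 (slack 23)
carpentry: 246/246 (binding)
By complementary slackness, a constraint with positive slack has shadow price 0 → finishing, lumber.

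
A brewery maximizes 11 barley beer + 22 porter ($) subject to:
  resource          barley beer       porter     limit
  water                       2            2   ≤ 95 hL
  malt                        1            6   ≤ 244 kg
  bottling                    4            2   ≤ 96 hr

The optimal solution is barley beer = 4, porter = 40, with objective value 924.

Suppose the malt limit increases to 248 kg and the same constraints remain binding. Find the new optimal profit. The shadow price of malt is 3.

936

Δb = 4, so new z* = 924 + (3)·(4) = 924 + 12 = 936.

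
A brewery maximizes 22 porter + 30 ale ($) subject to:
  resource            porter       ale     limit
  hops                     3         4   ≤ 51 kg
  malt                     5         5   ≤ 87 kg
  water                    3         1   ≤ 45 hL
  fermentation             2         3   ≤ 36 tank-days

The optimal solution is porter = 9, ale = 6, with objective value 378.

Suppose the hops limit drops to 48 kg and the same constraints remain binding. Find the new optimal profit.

Binding: hops and fermentation. Non-binding: malt (12 unused), water (12 unused).
Since malt, water are not tight, their duals are 0.
From A_Bᵀ y = c: 3·y_hops + 2·y_fermentation = 22; 4·y_hops + 3·y_fermentation = 30.
Solving: y_hops = 6, y_fermentation = 2.
Δz = y_hops·Δb = 6 × (-3) = -18, so new z* = 378 − 18 = 360.

360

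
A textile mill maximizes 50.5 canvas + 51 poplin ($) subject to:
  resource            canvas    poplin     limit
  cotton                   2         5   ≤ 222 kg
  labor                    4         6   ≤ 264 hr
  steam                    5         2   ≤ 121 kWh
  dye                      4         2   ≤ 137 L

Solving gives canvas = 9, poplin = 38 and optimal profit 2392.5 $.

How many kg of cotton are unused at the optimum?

14

cotton used = 2·9 + 5·38 = 208; slack = 222 − 208 = 14.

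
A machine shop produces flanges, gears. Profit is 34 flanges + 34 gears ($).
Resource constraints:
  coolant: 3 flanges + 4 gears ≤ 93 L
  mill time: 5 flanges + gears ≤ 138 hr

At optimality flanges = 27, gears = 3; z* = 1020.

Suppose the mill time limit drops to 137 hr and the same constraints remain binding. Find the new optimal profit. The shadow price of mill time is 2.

1018

Δb = -1, so new z* = 1020 + (2)·(-1) = 1020 − 2 = 1018.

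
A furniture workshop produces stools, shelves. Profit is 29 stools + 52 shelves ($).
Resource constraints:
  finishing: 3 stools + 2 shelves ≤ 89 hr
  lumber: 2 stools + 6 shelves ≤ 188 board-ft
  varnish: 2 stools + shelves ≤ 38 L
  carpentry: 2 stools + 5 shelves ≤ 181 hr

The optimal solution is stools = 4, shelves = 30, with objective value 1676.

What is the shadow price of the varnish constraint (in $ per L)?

7

Check each constraint at x*: finishing 72/89 (slack 17); lumber 188/188 (tight); varnish 38/38 (tight); carpentry 158/181 (slack 23).
By complementary slackness, y = 0 for the non-binding constraints.
From A_Bᵀ y = c: 2·y_lumber + 2·y_varnish = 29; 6·y_lumber + 1·y_varnish = 52.
This yields shadow prices y_lumber = 7.5, y_varnish = 7.
Shadow price of varnish = 7.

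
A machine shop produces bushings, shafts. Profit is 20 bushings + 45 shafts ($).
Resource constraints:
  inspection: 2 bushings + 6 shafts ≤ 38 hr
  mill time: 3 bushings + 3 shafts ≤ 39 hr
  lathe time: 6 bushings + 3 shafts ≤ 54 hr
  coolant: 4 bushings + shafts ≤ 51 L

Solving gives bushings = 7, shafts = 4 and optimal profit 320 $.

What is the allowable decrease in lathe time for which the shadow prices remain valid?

Binding constraints: inspection, lathe time. The basis is B = [[2,6],[6,3]] with det -30.
Per unit decrease in lathe time, x* moves by d = (-0.2, 0.0667).
The basis stays optimal until bushings reaches 0; allowable decrease = 35 hr.

35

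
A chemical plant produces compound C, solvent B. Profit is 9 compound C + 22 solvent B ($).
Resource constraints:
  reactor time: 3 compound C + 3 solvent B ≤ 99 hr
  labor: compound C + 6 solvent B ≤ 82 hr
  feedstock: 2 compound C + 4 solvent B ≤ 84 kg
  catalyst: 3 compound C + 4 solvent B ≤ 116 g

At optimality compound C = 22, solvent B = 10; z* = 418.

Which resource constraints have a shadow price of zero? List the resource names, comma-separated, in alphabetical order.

reactor time: 96/99 (slack 3)
labor: 82/82 (binding)
feedstock: 84/84 (binding)
catalyst: 106/116 (slack 10)
By complementary slackness, a constraint with positive slack has shadow price 0 → catalyst, reactor time.

catalyst, reactor time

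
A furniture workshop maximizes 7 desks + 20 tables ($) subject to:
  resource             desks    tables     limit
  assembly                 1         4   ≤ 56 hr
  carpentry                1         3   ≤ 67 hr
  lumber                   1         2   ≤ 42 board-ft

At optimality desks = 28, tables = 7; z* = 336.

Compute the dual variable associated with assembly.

At the optimum: assembly uses 56 of 56 (binding); carpentry uses 49 of 67 (slack = 18); lumber uses 42 of 42 (binding).
Since carpentry is not tight, its dual is 0.
From A_Bᵀ y = c: 1·y_assembly + 1·y_lumber = 7; 4·y_assembly + 2·y_lumber = 20.
This yields shadow prices y_assembly = 3, y_lumber = 4.
Shadow price of assembly = 3.

3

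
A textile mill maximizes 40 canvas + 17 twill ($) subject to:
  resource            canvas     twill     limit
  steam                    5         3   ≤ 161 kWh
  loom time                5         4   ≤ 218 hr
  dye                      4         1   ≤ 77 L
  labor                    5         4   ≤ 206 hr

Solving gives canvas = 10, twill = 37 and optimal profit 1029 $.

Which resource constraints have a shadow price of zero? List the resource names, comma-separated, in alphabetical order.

labor, loom time

steam: 161/161 (binding)
loom time: 198/218 (slack 20)
dye: 77/77 (binding)
labor: 198/206 (slack 8)
By complementary slackness, a constraint with positive slack has shadow price 0 → labor, loom time.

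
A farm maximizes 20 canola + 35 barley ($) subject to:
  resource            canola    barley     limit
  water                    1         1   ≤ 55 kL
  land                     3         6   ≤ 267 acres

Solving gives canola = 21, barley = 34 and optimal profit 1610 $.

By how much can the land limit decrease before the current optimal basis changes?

Binding constraints: water, land. The basis is B = [[1,1],[3,6]] with det 3.
Per unit decrease in land, x* moves by d = (0.3333, -0.3333).
The basis stays optimal until barley reaches 0; allowable decrease = 102 acres.

102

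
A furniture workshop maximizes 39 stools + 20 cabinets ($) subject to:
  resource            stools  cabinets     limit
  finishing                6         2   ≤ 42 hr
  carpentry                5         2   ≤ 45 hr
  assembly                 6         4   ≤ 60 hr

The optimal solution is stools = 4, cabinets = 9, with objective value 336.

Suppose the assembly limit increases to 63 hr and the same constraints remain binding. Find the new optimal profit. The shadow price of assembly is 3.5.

346.5

Δb = 3, so new z* = 336 + (3.5)·(3) = 336 + 10.5 = 346.5.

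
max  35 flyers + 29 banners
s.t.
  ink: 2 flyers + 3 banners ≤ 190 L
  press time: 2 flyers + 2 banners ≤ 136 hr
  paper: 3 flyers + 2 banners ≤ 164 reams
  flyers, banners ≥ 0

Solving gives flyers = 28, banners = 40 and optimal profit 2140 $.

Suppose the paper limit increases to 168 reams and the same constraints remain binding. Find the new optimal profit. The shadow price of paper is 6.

2164

Δb = 4, so new z* = 2140 + (6)·(4) = 2140 + 24 = 2164.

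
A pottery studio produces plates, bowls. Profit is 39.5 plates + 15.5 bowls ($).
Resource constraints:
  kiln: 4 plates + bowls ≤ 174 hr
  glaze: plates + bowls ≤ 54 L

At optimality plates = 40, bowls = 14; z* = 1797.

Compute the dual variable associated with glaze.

7.5

Both kiln and glaze are binding at x*.
Dual feasibility on the basic columns requires 4·y_kiln + 1·y_glaze = 39.5, 1·y_kiln + 1·y_glaze = 15.5.
This yields shadow prices y_kiln = 8, y_glaze = 7.5.
Shadow price of glaze = 7.5.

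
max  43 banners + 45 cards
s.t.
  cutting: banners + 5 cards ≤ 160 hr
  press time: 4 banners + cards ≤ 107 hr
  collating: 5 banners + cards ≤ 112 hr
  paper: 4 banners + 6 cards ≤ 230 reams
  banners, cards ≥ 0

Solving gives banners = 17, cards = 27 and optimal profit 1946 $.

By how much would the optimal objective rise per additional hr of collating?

3

Binding: collating and paper. Non-binding: cutting (8 unused), press time (12 unused).
Since cutting, press time are not tight, their duals are 0.
The binding rows give the dual system: 5·y_collating + 4·y_paper = 43 and 1·y_collating + 6·y_paper = 45.
Solving: y_collating = 3, y_paper = 7.
Shadow price of collating = 3.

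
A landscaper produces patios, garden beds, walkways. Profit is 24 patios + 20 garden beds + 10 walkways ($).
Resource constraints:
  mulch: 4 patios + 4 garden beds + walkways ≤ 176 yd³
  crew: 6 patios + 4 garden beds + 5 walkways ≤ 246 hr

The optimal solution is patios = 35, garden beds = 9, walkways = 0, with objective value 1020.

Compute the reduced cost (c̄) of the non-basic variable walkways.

At the optimum: mulch uses 176 of 176 (binding); crew uses 246 of 246 (binding).
Dual feasibility on the basic columns requires 4·y_mulch + 6·y_crew = 24, 4·y_mulch + 4·y_crew = 20.
→ y_mulch = 3 and y_crew = 2.
Reduced cost of walkways: c₃ − yᵀa₃ = 10 − (3·1 + 2·5) = 10 − 13 = -3.

-3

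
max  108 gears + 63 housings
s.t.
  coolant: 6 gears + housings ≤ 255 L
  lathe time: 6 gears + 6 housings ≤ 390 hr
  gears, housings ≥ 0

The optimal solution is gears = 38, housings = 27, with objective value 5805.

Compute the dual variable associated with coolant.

Both coolant and lathe time are binding at x*.
The binding rows give the dual system: 6·y_coolant + 6·y_lathe time = 108 and 1·y_coolant + 6·y_lathe time = 63.
→ y_coolant = 9 and y_lathe time = 9.
Shadow price of coolant = 9.

9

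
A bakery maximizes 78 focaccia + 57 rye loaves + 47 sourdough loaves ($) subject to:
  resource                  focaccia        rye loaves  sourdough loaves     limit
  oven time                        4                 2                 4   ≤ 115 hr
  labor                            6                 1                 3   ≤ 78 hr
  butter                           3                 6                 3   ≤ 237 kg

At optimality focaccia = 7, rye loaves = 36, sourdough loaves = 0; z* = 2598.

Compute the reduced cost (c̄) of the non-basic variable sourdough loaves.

Check each constraint at x*: oven time 100/115 (slack 15); labor 78/78 (tight); butter 237/237 (tight).
Since oven time is not tight, its dual is 0.
The binding rows give the dual system: 6·y_labor + 3·y_butter = 78 and 1·y_labor + 6·y_butter = 57.
→ y_labor = 9 and y_butter = 8.
Reduced cost of sourdough loaves: c₃ − yᵀa₃ = 47 − (9·3 + 8·3) = 47 − 51 = -4.

-4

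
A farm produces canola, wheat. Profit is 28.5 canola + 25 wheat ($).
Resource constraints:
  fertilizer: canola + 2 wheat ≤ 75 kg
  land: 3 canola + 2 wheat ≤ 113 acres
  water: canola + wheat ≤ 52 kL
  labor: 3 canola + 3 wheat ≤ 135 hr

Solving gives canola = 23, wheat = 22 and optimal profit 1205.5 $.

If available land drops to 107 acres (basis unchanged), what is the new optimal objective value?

1184.5

At the optimum: fertilizer uses 67 of 75 (slack = 8); land uses 113 of 113 (binding); water uses 45 of 52 (slack = 7); labor uses 135 of 135 (binding).
By complementary slackness, y = 0 for the non-binding constraints.
Dual feasibility on the basic columns requires 3·y_land + 3·y_labor = 28.5, 2·y_land + 3·y_labor = 25.
This yields shadow prices y_land = 3.5, y_labor = 6.
Δz = y_land·Δb = 3.5 × (-6) = -21, so new z* = 1205.5 − 21 = 1184.5.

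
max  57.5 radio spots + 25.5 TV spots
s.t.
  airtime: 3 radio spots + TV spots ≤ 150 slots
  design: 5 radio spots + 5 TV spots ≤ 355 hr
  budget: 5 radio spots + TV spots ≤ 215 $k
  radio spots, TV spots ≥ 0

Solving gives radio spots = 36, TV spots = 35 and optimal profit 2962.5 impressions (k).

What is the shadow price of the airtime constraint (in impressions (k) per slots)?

At the optimum: airtime uses 143 of 150 (slack = 7); design uses 355 of 355 (binding); budget uses 215 of 215 (binding).
Slack constraints have shadow price 0 (complementary slackness).
Dual feasibility on the basic columns requires 5·y_design + 5·y_budget = 57.5, 5·y_design + 1·y_budget = 25.5.
→ y_design = 3.5 and y_budget = 8.
Shadow price of airtime = 0.

0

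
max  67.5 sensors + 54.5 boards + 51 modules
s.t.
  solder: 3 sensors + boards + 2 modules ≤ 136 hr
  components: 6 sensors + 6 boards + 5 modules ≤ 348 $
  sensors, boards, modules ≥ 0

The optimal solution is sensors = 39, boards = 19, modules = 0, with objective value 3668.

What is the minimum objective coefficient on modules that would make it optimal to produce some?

53

Check each constraint at x*: solder 136/136 (tight); components 348/348 (tight).
The binding rows give the dual system: 3·y_solder + 6·y_components = 67.5 and 1·y_solder + 6·y_components = 54.5.
This yields shadow prices y_solder = 6.5, y_components = 8.
modules enters the basis when its profit ≥ yᵀa₃ = 6.5·2 + 8·5 = 53.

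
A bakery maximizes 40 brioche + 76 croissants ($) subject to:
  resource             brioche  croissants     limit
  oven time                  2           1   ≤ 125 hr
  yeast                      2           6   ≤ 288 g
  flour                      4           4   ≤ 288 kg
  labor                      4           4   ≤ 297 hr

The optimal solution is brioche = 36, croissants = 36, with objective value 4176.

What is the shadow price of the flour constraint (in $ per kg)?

5.5

At the optimum: oven time uses 108 of 125 (slack = 17); yeast uses 288 of 288 (binding); flour uses 288 of 288 (binding); labor uses 288 of 297 (slack = 9).
Since oven time, labor are not tight, their duals are 0.
The binding rows give the dual system: 2·y_yeast + 4·y_flour = 40 and 6·y_yeast + 4·y_flour = 76.
→ y_yeast = 9 and y_flour = 5.5.
Shadow price of flour = 5.5.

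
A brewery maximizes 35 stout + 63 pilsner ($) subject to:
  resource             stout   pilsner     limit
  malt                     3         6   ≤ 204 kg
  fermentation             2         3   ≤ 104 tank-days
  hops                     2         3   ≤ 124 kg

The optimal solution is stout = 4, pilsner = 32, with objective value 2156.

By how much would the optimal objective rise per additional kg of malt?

7

Binding: malt and fermentation. Non-binding: hops (20 unused).
Slack constraints have shadow price 0 (complementary slackness).
Dual feasibility on the basic columns requires 3·y_malt + 2·y_fermentation = 35, 6·y_malt + 3·y_fermentation = 63.
→ y_malt = 7 and y_fermentation = 7.
Shadow price of malt = 7.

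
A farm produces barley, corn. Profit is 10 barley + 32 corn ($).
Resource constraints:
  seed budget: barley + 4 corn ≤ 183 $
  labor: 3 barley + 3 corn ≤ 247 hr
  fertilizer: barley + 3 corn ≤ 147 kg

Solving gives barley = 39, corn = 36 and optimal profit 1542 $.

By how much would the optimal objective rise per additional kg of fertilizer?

At the optimum: seed budget uses 183 of 183 (binding); labor uses 225 of 247 (slack = 22); fertilizer uses 147 of 147 (binding).
Slack constraints have shadow price 0 (complementary slackness).
The binding rows give the dual system: 1·y_seed budget + 1·y_fertilizer = 10 and 4·y_seed budget + 3·y_fertilizer = 32.
This yields shadow prices y_seed budget = 2, y_fertilizer = 8.
Shadow price of fertilizer = 8.

8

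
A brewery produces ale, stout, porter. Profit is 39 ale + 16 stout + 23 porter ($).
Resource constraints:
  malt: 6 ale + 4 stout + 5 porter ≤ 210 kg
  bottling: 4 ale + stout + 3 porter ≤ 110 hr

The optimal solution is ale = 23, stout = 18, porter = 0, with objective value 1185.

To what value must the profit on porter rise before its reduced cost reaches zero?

At the optimum: malt uses 210 of 210 (binding); bottling uses 110 of 110 (binding).
From A_Bᵀ y = c: 6·y_malt + 4·y_bottling = 39; 4·y_malt + 1·y_bottling = 16.
This yields shadow prices y_malt = 2.5, y_bottling = 6.
porter enters the basis when its profit ≥ yᵀa₃ = 2.5·5 + 6·3 = 30.5.

30.5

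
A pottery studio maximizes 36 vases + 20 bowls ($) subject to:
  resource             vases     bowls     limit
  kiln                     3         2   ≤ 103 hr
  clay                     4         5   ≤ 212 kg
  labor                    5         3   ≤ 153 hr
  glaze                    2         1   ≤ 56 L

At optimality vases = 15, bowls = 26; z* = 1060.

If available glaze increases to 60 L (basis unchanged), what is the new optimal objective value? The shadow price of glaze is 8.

1092

Δb = 4, so new z* = 1060 + (8)·(4) = 1060 + 32 = 1092.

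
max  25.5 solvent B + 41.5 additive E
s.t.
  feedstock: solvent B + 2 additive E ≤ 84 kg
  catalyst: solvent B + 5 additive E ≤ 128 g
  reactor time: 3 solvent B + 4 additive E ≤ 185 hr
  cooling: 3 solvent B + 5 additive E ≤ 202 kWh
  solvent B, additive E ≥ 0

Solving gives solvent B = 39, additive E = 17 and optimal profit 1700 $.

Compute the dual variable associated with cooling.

7.5

At the optimum: feedstock uses 73 of 84 (slack = 11); catalyst uses 124 of 128 (slack = 4); reactor time uses 185 of 185 (binding); cooling uses 202 of 202 (binding).
Since feedstock, catalyst are not tight, their duals are 0.
Dual feasibility on the basic columns requires 3·y_reactor time + 3·y_cooling = 25.5, 4·y_reactor time + 5·y_cooling = 41.5.
This yields shadow prices y_reactor time = 1, y_cooling = 7.5.
Shadow price of cooling = 7.5.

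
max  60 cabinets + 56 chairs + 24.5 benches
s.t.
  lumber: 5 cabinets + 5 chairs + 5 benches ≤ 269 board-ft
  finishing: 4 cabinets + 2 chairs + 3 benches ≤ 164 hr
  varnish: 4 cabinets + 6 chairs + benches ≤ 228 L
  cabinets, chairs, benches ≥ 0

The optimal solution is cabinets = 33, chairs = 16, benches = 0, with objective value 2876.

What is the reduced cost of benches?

Check each constraint at x*: lumber 245/269 (slack 24); finishing 164/164 (tight); varnish 228/228 (tight).
By complementary slackness, y = 0 for the non-binding constraint.
Dual feasibility on the basic columns requires 4·y_finishing + 4·y_varnish = 60, 2·y_finishing + 6·y_varnish = 56.
→ y_finishing = 8.5 and y_varnish = 6.5.
Reduced cost of benches: c₃ − yᵀa₃ = 24.5 − (8.5·3 + 6.5·1) = 24.5 − 32 = -7.5.

-7.5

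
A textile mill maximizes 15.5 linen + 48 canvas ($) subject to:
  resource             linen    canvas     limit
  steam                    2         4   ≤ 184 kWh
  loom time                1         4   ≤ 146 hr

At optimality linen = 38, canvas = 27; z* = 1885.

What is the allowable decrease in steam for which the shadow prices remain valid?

Binding constraints: steam, loom time. The basis is B = [[2,4],[1,4]] with det 4.
Per unit decrease in steam, x* moves by d = (-1, 0.25).
The basis stays optimal until linen reaches 0; allowable decrease = 38 kWh.

38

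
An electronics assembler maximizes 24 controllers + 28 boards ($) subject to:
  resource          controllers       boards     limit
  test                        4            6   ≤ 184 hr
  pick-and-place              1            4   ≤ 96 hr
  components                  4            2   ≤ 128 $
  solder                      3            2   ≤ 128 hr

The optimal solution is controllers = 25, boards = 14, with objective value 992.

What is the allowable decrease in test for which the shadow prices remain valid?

56

Binding constraints: test, components. The basis is B = [[4,6],[4,2]] with det -16.
Per unit decrease in test, x* moves by d = (0.125, -0.25).
The basis stays optimal until boards reaches 0; allowable decrease = 56 hr.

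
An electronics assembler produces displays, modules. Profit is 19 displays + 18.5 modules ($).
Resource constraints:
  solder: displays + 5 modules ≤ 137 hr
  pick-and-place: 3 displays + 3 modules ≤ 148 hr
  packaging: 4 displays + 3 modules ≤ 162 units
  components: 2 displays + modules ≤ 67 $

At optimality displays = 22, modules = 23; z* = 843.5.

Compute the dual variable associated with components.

Binding: solder and components. Non-binding: pick-and-place (13 unused), packaging (5 unused).
By complementary slackness, y = 0 for the non-binding constraints.
From A_Bᵀ y = c: 1·y_solder + 2·y_components = 19; 5·y_solder + 1·y_components = 18.5.
→ y_solder = 2 and y_components = 8.5.
Shadow price of components = 8.5.

8.5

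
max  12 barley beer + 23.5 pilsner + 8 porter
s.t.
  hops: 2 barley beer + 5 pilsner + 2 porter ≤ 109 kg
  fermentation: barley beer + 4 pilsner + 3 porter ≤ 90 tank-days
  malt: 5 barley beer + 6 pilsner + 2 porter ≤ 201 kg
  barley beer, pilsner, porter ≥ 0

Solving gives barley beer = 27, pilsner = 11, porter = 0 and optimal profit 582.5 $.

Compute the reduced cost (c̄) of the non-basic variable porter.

-1

Check each constraint at x*: hops 109/109 (tight); fermentation 71/90 (slack 19); malt 201/201 (tight).
Slack constraints have shadow price 0 (complementary slackness).
From A_Bᵀ y = c: 2·y_hops + 5·y_malt = 12; 5·y_hops + 6·y_malt = 23.5.
Solving: y_hops = 3.5, y_malt = 1.
Reduced cost of porter: c₃ − yᵀa₃ = 8 − (3.5·2 + 1·2) = 8 − 9 = -1.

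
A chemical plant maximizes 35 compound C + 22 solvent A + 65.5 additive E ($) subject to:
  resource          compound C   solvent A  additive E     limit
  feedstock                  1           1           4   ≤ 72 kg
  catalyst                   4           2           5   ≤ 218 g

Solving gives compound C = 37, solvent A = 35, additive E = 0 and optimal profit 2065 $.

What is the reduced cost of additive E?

-3

Both feedstock and catalyst are binding at x*.
The binding rows give the dual system: 1·y_feedstock + 4·y_catalyst = 35 and 1·y_feedstock + 2·y_catalyst = 22.
Solving: y_feedstock = 9, y_catalyst = 6.5.
Reduced cost of additive E: c₃ − yᵀa₃ = 65.5 − (9·4 + 6.5·5) = 65.5 − 68.5 = -3.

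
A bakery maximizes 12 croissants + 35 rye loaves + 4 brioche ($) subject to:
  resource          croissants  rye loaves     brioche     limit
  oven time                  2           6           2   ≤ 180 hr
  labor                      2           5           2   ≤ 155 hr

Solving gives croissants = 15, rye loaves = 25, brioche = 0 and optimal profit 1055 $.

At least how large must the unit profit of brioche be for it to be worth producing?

At the optimum: oven time uses 180 of 180 (binding); labor uses 155 of 155 (binding).
From A_Bᵀ y = c: 2·y_oven time + 2·y_labor = 12; 6·y_oven time + 5·y_labor = 35.
→ y_oven time = 5 and y_labor = 1.
brioche enters the basis when its profit ≥ yᵀa₃ = 5·2 + 1·2 = 12.

12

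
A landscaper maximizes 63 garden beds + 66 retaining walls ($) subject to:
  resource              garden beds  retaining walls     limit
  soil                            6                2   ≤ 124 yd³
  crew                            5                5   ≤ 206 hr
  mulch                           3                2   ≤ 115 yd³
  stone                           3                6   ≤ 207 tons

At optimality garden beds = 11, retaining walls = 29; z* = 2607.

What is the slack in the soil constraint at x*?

0

soil used = 6·11 + 2·29 = 124; slack = 124 − 124 = 0.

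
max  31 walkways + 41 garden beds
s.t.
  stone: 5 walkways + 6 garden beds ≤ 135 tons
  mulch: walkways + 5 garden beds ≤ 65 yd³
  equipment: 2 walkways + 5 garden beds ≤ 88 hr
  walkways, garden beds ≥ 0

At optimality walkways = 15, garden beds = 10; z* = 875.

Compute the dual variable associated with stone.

Binding: stone and mulch. Non-binding: equipment (8 unused).
Slack constraints have shadow price 0 (complementary slackness).
The binding rows give the dual system: 5·y_stone + 1·y_mulch = 31 and 6·y_stone + 5·y_mulch = 41.
→ y_stone = 6 and y_mulch = 1.
Shadow price of stone = 6.

6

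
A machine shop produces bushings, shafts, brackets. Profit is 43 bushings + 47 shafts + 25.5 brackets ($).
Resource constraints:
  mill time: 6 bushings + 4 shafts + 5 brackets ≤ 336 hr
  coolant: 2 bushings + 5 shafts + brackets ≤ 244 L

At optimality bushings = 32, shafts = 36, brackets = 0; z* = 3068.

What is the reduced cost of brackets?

-7

Check each constraint at x*: mill time 336/336 (tight); coolant 244/244 (tight).
Dual feasibility on the basic columns requires 6·y_mill time + 2·y_coolant = 43, 4·y_mill time + 5·y_coolant = 47.
This yields shadow prices y_mill time = 5.5, y_coolant = 5.
Reduced cost of brackets: c₃ − yᵀa₃ = 25.5 − (5.5·5 + 5·1) = 25.5 − 32.5 = -7.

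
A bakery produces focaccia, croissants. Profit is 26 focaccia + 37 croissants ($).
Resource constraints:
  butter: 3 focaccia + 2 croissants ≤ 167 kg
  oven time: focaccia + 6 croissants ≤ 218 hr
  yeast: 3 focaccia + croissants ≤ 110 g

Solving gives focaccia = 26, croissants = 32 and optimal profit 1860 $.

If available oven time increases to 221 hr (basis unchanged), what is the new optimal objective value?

Binding: oven time and yeast. Non-binding: butter (25 unused).
Slack constraints have shadow price 0 (complementary slackness).
From A_Bᵀ y = c: 1·y_oven time + 3·y_yeast = 26; 6·y_oven time + 1·y_yeast = 37.
→ y_oven time = 5 and y_yeast = 7.
Δz = y_oven time·Δb = 5 × (3) = 15, so new z* = 1860 + 15 = 1875.

1875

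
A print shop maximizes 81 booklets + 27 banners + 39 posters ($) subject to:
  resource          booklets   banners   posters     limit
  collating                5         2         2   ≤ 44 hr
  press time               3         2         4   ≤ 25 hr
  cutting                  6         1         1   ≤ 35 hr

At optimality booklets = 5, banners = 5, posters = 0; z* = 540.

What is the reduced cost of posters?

-6

Check each constraint at x*: collating 35/44 (slack 9); press time 25/25 (tight); cutting 35/35 (tight).
By complementary slackness, y = 0 for the non-binding constraint.
Dual feasibility on the basic columns requires 3·y_press time + 6·y_cutting = 81, 2·y_press time + 1·y_cutting = 27.
→ y_press time = 9 and y_cutting = 9.
Reduced cost of posters: c₃ − yᵀa₃ = 39 − (9·4 + 9·1) = 39 − 45 = -6.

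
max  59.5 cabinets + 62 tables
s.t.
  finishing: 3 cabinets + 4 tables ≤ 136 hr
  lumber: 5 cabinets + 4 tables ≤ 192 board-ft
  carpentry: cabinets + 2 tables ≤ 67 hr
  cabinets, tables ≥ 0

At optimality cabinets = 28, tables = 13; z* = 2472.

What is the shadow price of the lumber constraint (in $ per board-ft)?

Binding: finishing and lumber. Non-binding: carpentry (13 unused).
By complementary slackness, y = 0 for the non-binding constraint.
The binding rows give the dual system: 3·y_finishing + 5·y_lumber = 59.5 and 4·y_finishing + 4·y_lumber = 62.
This yields shadow prices y_finishing = 9, y_lumber = 6.5.
Shadow price of lumber = 6.5.

6.5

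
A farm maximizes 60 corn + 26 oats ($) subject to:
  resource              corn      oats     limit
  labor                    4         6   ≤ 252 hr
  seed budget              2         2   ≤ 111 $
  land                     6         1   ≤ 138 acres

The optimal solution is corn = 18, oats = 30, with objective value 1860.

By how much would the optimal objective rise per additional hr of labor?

Check each constraint at x*: labor 252/252 (tight); seed budget 96/111 (slack 15); land 138/138 (tight).
Slack constraints have shadow price 0 (complementary slackness).
From A_Bᵀ y = c: 4·y_labor + 6·y_land = 60; 6·y_labor + 1·y_land = 26.
Solving: y_labor = 3, y_land = 8.
Shadow price of labor = 3.

3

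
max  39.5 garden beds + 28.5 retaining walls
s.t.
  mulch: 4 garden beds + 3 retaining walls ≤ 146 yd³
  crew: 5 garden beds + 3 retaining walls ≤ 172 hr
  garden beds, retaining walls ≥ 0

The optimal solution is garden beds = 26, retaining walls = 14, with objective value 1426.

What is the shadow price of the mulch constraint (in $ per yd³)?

At the optimum: mulch uses 146 of 146 (binding); crew uses 172 of 172 (binding).
From A_Bᵀ y = c: 4·y_mulch + 5·y_crew = 39.5; 3·y_mulch + 3·y_crew = 28.5.
Solving: y_mulch = 8, y_crew = 1.5.
Shadow price of mulch = 8.

8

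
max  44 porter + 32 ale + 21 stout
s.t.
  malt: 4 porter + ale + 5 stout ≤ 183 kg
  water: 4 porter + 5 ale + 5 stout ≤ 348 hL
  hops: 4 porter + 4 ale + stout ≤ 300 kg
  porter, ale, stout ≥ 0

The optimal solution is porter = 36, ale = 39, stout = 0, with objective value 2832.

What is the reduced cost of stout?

-6

Check each constraint at x*: malt 183/183 (tight); water 339/348 (slack 9); hops 300/300 (tight).
By complementary slackness, y = 0 for the non-binding constraint.
The binding rows give the dual system: 4·y_malt + 4·y_hops = 44 and 1·y_malt + 4·y_hops = 32.
→ y_malt = 4 and y_hops = 7.
Reduced cost of stout: c₃ − yᵀa₃ = 21 − (4·5 + 7·1) = 21 − 27 = -6.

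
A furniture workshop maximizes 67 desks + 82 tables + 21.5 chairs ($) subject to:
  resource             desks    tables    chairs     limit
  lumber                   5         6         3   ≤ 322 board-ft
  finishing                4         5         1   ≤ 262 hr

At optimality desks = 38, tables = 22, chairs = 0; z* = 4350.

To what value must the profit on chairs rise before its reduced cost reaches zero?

Both lumber and finishing are binding at x*.
From A_Bᵀ y = c: 5·y_lumber + 4·y_finishing = 67; 6·y_lumber + 5·y_finishing = 82.
→ y_lumber = 7 and y_finishing = 8.
chairs enters the basis when its profit ≥ yᵀa₃ = 7·3 + 8·1 = 29.

29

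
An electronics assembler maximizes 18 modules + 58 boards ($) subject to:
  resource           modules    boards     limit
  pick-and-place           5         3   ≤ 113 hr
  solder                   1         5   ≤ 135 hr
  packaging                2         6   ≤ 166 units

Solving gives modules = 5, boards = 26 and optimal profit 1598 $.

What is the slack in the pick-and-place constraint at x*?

pick-and-place used = 5·5 + 3·26 = 103; slack = 113 − 103 = 10.

10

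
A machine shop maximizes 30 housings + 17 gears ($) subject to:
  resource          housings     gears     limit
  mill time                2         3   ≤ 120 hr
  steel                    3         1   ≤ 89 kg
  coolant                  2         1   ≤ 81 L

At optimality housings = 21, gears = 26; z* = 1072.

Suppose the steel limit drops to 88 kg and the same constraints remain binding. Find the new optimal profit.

At the optimum: mill time uses 120 of 120 (binding); steel uses 89 of 89 (binding); coolant uses 68 of 81 (slack = 13).
By complementary slackness, y = 0 for the non-binding constraint.
The binding rows give the dual system: 2·y_mill time + 3·y_steel = 30 and 3·y_mill time + 1·y_steel = 17.
Solving: y_mill time = 3, y_steel = 8.
Δz = y_steel·Δb = 8 × (-1) = -8, so new z* = 1072 − 8 = 1064.

1064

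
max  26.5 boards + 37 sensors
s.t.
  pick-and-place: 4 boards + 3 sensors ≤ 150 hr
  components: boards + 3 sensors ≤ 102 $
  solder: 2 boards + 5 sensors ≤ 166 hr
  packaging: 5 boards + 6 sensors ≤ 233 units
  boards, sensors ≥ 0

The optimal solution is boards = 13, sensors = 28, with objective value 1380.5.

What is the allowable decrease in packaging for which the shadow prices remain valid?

Binding constraints: solder, packaging. The basis is B = [[2,5],[5,6]] with det -13.
Per unit decrease in packaging, x* moves by d = (-0.3846, 0.1538).
The basis stays optimal until boards reaches 0; allowable decrease = 33.8 units.

33.8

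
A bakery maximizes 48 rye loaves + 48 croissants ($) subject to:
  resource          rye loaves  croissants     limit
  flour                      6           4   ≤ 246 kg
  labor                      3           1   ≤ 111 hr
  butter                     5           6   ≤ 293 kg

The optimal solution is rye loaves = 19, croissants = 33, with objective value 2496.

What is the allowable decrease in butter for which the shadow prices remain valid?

56

Binding constraints: flour, butter. The basis is B = [[6,4],[5,6]] with det 16.
Per unit decrease in butter, x* moves by d = (0.25, -0.375).
The basis stays optimal until labor becomes binding; allowable decrease = 56 kg.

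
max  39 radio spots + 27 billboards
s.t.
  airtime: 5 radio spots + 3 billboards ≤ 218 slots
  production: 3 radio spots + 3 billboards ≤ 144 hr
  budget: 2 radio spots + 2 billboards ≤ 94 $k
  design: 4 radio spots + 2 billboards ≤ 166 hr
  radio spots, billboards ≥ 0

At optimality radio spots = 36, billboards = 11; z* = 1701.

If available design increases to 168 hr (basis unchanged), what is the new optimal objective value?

Binding: budget and design. Non-binding: airtime (5 unused), production (3 unused).
Since airtime, production are not tight, their duals are 0.
From A_Bᵀ y = c: 2·y_budget + 4·y_design = 39; 2·y_budget + 2·y_design = 27.
This yields shadow prices y_budget = 7.5, y_design = 6.
Δz = y_design·Δb = 6 × (2) = 12, so new z* = 1701 + 12 = 1713.

1713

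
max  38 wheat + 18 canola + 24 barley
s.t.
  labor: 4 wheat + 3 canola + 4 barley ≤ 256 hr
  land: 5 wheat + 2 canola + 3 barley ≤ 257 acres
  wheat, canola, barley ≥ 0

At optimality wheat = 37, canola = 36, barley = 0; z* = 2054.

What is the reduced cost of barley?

-2

Check each constraint at x*: labor 256/256 (tight); land 257/257 (tight).
Dual feasibility on the basic columns requires 4·y_labor + 5·y_land = 38, 3·y_labor + 2·y_land = 18.
→ y_labor = 2 and y_land = 6.
Reduced cost of barley: c₃ − yᵀa₃ = 24 − (2·4 + 6·3) = 24 − 26 = -2.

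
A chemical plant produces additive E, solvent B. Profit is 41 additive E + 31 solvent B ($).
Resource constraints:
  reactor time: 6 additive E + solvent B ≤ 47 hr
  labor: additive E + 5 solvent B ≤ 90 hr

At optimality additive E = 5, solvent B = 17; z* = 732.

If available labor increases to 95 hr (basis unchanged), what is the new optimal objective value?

757

Check each constraint at x*: reactor time 47/47 (tight); labor 90/90 (tight).
Dual feasibility on the basic columns requires 6·y_reactor time + 1·y_labor = 41, 1·y_reactor time + 5·y_labor = 31.
This yields shadow prices y_reactor time = 6, y_labor = 5.
Δz = y_labor·Δb = 5 × (5) = 25, so new z* = 732 + 25 = 757.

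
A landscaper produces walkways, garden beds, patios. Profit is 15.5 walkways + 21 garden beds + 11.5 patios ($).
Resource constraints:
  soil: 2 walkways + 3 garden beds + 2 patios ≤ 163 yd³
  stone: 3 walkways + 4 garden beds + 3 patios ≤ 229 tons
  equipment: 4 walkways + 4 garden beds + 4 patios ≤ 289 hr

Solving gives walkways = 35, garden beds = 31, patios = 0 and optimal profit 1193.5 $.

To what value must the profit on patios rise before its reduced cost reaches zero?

Check each constraint at x*: soil 163/163 (tight); stone 229/229 (tight); equipment 264/289 (slack 25).
Since equipment is not tight, its dual is 0.
From A_Bᵀ y = c: 2·y_soil + 3·y_stone = 15.5; 3·y_soil + 4·y_stone = 21.
This yields shadow prices y_soil = 1, y_stone = 4.5.
patios enters the basis when its profit ≥ yᵀa₃ = 1·2 + 4.5·3 = 15.5.

15.5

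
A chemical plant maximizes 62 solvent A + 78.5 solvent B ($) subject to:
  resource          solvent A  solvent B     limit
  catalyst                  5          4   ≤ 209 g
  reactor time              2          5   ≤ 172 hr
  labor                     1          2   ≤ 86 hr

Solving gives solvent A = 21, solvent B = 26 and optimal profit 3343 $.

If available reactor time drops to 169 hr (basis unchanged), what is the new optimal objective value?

Binding: catalyst and reactor time. Non-binding: labor (13 unused).
By complementary slackness, y = 0 for the non-binding constraint.
From A_Bᵀ y = c: 5·y_catalyst + 2·y_reactor time = 62; 4·y_catalyst + 5·y_reactor time = 78.5.
Solving: y_catalyst = 9, y_reactor time = 8.5.
Δz = y_reactor time·Δb = 8.5 × (-3) = -25.5, so new z* = 3343 − 25.5 = 3317.5.

3317.5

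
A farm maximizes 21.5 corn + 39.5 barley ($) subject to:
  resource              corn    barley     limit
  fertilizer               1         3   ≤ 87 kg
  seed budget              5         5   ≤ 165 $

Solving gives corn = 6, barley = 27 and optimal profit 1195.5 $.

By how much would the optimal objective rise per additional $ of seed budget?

2.5

At the optimum: fertilizer uses 87 of 87 (binding); seed budget uses 165 of 165 (binding).
Dual feasibility on the basic columns requires 1·y_fertilizer + 5·y_seed budget = 21.5, 3·y_fertilizer + 5·y_seed budget = 39.5.
Solving: y_fertilizer = 9, y_seed budget = 2.5.
Shadow price of seed budget = 2.5.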